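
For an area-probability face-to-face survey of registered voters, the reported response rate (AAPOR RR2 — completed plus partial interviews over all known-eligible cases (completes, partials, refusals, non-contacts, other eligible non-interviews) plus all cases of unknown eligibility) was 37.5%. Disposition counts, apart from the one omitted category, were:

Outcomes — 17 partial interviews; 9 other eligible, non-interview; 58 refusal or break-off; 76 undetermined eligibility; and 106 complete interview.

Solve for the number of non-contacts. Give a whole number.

62

Top: 106 + 17 = 123
RR2 = 123 / D = 0.375
D = 123 / 0.375 = 328.0
Remaining denominator categories sum to 266
non-contacts = 328.0 − 266 ≈ 62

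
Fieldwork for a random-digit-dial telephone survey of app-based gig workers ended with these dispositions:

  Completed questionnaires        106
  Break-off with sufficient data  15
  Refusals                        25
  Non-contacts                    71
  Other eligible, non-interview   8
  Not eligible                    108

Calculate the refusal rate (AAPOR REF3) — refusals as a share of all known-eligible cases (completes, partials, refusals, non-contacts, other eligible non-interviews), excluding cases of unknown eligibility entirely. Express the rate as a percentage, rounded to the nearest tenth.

Numerator: 25
Denominator: 106 + 15 + 25 + 71 + 8 = 225
REF3 = 25 / 225 = 0.1111

11.1%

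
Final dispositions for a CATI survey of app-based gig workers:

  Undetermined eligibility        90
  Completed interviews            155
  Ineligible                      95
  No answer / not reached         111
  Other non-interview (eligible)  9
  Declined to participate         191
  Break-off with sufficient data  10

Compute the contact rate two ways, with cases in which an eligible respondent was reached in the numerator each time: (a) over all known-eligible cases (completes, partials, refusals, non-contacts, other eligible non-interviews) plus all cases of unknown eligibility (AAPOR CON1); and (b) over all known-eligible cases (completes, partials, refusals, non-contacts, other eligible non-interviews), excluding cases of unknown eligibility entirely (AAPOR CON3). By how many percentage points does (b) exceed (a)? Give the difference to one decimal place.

Top → 155 + 10 + 191 + 9 = 365
Base → 155 + 10 + 191 + 111 + 9 + 90 = 566
CON1 = 365 / 566 = 0.6449
Base → 155 + 10 + 191 + 111 + 9 = 476
CON3 = 365 / 476 = 0.7668
Difference = 76.68 − 64.49 = 12.19 percentage points

12.2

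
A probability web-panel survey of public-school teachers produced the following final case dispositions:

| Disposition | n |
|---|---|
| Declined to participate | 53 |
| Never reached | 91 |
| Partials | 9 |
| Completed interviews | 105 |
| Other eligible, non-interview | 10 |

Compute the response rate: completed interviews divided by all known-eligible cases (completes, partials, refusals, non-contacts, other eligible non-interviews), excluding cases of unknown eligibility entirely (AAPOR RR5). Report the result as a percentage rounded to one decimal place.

Top → 105
Denominator → 105 + 9 + 53 + 91 + 10 = 268
RR5 = 105 / 268 = 0.3918

39.2%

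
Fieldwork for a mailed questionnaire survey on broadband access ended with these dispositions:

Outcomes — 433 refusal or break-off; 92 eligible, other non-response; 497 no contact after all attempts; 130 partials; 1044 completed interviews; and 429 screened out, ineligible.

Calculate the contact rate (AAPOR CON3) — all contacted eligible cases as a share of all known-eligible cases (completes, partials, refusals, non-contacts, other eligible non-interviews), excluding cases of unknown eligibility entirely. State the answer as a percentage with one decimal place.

77.4%

Numerator: 1044 + 130 + 433 + 92 = 1699
Denom: 1044 + 130 + 433 + 497 + 92 = 2196
CON3 = 1699 / 2196 = 0.7737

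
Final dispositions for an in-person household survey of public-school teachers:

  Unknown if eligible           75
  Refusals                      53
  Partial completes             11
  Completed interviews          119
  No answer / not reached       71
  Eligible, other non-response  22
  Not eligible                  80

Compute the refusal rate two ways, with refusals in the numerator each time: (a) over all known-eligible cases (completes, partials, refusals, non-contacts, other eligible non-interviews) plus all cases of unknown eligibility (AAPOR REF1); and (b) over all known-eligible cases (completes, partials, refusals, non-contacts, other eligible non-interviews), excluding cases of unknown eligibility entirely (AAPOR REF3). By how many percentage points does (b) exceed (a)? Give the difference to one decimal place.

4.1

Top → 53
Base → 119 + 11 + 53 + 71 + 22 + 75 = 351
REF1 = 53 / 351 = 0.1510
Base → 119 + 11 + 53 + 71 + 22 = 276
REF3 = 53 / 276 = 0.1920
Difference = 19.20 − 15.10 = 4.10 percentage points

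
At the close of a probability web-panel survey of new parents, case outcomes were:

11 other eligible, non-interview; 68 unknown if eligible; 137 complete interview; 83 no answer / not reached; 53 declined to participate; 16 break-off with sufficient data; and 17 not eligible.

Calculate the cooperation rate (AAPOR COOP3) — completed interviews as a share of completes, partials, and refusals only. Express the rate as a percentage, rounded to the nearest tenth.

66.5%

Top = 137
Denominator = 137 + 16 + 53 = 206
COOP3 = 137 / 206 = 0.6650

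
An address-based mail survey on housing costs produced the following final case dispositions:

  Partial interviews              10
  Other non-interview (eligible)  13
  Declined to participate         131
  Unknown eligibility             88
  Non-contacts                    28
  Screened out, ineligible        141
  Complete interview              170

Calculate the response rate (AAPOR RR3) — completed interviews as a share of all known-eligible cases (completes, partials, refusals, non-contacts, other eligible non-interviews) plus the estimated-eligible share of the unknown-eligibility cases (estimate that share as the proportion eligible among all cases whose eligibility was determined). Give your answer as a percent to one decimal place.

41.0%

Num = 170
Determined eligible = 170 + 10 + 131 + 28 + 13 = 352
e = 352 / (352 + 141) = 352 / 493 = 0.7140
e × U = 0.7140 × 88 = 62.83
Denominator = 352 + 62.83 = 414.83
RR3 = 170 / 414.83 = 0.4098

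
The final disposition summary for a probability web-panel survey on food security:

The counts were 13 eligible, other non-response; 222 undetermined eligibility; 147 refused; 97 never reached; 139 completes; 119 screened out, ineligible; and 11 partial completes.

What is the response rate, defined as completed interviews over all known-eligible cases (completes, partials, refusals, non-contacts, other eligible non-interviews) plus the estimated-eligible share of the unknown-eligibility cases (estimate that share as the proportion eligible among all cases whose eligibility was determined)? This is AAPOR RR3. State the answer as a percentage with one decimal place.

24.0%

Num → 139
Determined eligible → 139 + 11 + 147 + 97 + 13 = 407
e = 407 / (407 + 119) = 407 / 526 = 0.7738
Eligible share of unknowns → 0.7738 × 222 = 171.78
Base → 407 + 171.78 = 578.78
RR3 = 139 / 578.78 = 0.2402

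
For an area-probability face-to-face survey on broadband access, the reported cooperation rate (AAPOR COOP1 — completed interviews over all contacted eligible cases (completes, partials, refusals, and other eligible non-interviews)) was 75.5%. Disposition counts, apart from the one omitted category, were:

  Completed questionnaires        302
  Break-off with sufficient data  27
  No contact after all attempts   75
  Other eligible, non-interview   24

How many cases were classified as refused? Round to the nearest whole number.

COOP1 = 302 / D = 0.755
D = 302 / 0.755 = 400.0
Other denominator terms total 353
refused = 400.0 − 353 ≈ 47

47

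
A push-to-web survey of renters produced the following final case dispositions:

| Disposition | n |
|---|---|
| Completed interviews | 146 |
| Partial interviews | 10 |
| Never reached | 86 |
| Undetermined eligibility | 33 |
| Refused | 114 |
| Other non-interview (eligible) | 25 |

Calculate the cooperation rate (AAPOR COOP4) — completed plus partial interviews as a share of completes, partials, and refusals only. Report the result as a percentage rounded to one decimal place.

Num: 146 + 10 = 156
Base: 146 + 10 + 114 = 270
COOP4 = 156 / 270 = 0.5778

57.8%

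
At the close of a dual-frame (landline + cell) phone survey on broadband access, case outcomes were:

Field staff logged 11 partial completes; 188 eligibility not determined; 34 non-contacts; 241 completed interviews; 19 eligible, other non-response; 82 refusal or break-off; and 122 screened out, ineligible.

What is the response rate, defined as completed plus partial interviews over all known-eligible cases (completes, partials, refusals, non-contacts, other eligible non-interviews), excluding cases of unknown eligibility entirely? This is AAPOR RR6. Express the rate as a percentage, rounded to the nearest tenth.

Numerator → 241 + 11 = 252
Denominator → 241 + 11 + 82 + 34 + 19 = 387
RR6 = 252 / 387 = 0.6512

65.1%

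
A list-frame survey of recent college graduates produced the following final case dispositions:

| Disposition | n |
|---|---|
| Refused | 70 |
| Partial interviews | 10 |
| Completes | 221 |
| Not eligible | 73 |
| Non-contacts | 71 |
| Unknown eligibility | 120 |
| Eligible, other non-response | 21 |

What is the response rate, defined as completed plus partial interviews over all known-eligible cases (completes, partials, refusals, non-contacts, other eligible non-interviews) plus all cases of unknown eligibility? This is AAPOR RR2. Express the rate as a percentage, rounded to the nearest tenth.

Numerator: 221 + 10 = 231
Denom: 221 + 10 + 70 + 71 + 21 + 120 = 513
RR2 = 231 / 513 = 0.4503

45.0%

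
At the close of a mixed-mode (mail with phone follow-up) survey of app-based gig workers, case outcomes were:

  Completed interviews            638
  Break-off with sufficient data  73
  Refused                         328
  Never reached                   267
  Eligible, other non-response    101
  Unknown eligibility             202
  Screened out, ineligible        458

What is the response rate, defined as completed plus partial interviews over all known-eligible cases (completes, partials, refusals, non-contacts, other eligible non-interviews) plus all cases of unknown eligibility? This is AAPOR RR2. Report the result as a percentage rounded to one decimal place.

44.2%

Num: 638 + 73 = 711
Denom: 638 + 73 + 328 + 267 + 101 + 202 = 1609
RR2 = 711 / 1609 = 0.4419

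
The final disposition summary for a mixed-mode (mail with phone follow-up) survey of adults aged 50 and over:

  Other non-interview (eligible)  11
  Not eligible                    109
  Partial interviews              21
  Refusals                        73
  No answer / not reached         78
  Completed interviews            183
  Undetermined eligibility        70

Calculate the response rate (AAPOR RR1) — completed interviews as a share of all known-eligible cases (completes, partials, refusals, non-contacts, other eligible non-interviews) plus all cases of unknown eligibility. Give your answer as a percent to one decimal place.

Num = 183
Denom = 183 + 21 + 73 + 78 + 11 + 70 = 436
RR1 = 183 / 436 = 0.4197

42.0%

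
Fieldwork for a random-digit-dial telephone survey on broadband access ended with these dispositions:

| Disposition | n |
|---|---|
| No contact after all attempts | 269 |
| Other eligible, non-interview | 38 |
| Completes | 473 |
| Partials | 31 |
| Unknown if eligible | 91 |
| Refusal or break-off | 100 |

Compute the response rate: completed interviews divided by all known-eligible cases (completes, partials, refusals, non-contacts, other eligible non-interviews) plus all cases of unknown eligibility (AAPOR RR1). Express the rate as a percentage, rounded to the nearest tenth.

47.2%

Numerator: 473
Denom: 473 + 31 + 100 + 269 + 38 + 91 = 1002
RR1 = 473 / 1002 = 0.4721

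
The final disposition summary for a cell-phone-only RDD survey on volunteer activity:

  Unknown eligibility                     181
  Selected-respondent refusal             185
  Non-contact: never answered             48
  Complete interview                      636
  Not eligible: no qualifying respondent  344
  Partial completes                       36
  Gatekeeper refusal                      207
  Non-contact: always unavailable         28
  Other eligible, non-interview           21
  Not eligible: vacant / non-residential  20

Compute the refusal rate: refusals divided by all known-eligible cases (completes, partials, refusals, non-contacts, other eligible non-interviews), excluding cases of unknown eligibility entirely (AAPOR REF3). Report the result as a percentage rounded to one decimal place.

33.8%

Refusals = 207 + 185 = 392
Non-contacts = 48 + 28 = 76
Not eligible = 344 + 20 = 364
Num = 392
Denominator = 636 + 36 + 392 + 76 + 21 = 1161
REF3 = 392 / 1161 = 0.3376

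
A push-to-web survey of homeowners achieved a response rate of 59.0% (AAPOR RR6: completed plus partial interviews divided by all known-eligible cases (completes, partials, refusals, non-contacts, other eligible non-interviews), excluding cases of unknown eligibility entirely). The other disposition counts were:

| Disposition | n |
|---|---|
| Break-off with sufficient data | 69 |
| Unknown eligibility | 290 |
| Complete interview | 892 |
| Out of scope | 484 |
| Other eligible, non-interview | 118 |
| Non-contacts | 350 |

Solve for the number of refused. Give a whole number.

200

Top = 892 + 69 = 961
RR6 = 961 / D = 0.590
D = 961 / 0.590 = 1628.8
Remaining denominator categories sum to 1429
refused = 1628.8 − 1429 ≈ 200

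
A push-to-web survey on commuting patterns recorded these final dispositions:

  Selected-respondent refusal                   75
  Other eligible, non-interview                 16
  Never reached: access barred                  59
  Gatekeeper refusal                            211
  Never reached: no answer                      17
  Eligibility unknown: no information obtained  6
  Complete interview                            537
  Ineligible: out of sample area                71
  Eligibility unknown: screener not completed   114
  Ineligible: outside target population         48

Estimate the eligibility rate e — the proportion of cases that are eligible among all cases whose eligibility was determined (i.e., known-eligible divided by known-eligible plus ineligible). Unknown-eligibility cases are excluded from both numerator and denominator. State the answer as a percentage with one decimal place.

Refused = 211 + 75 = 286
No contact after all attempts = 17 + 59 = 76
Unknown eligibility = 114 + 6 = 120
Ineligible = 48 + 71 = 119
Eligible (known): 537 + 286 + 76 + 16 = 915
e = 915 / (915 + 119) = 915 / 1034 = 0.8849

88.5%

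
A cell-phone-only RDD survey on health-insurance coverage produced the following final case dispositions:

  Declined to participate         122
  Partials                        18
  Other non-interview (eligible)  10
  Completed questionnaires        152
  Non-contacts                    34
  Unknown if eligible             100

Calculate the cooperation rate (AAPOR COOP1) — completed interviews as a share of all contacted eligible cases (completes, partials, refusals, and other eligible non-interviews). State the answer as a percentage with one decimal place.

50.3%

Num: 152
Denominator: 152 + 18 + 122 + 10 = 302
COOP1 = 152 / 302 = 0.5033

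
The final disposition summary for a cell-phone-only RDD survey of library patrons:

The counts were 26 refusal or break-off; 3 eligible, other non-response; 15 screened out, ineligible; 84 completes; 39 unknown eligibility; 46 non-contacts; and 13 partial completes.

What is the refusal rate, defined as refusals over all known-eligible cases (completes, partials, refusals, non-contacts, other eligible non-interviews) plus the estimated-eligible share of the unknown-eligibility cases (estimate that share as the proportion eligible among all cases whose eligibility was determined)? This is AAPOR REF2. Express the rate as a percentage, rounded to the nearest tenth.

Top = 26
Eligible (known) = 84 + 13 + 26 + 46 + 3 = 172
e = 172 / (172 + 15) = 172 / 187 = 0.9198
Eligible share of unknowns = 0.9198 × 39 = 35.87
Base = 172 + 35.87 = 207.87
REF2 = 26 / 207.87 = 0.1251

12.5%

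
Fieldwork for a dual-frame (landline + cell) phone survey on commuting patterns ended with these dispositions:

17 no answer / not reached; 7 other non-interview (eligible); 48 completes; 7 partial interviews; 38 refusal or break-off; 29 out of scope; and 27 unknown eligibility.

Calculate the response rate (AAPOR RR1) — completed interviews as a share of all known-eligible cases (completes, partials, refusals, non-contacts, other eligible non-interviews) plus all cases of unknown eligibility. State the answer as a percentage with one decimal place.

Num → 48
Base → 48 + 7 + 38 + 17 + 7 + 27 = 144
RR1 = 48 / 144 = 0.3333

33.3%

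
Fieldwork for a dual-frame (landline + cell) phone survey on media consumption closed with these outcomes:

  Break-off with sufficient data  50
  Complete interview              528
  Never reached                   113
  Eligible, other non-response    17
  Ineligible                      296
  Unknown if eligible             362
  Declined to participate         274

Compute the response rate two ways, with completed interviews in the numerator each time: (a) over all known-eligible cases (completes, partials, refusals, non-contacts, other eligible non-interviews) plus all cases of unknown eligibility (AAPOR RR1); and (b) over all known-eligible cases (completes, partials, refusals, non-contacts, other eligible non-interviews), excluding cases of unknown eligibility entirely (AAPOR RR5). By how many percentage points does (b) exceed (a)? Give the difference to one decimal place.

Numerator = 528
Denominator = 528 + 50 + 274 + 113 + 17 + 362 = 1344
RR1 = 528 / 1344 = 0.3929
Denominator = 528 + 50 + 274 + 113 + 17 = 982
RR5 = 528 / 982 = 0.5377
Difference = 53.77 − 39.29 = 14.48 percentage points

14.5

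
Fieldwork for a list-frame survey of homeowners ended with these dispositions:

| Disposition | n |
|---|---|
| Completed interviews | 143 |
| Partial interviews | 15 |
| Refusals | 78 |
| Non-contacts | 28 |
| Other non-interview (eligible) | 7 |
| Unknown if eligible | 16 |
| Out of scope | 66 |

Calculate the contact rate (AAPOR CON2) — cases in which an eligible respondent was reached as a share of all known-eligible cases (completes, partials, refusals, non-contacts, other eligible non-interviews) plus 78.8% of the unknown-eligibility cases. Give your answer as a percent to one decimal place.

Numerator = 143 + 15 + 78 + 7 = 243
Determined eligible = 143 + 15 + 78 + 28 + 7 = 271
Estimated eligible among unknowns = 0.7880 × 16 = 12.61
Denominator = 271 + 12.61 = 283.61
CON2 = 243 / 283.61 = 0.8568

85.7%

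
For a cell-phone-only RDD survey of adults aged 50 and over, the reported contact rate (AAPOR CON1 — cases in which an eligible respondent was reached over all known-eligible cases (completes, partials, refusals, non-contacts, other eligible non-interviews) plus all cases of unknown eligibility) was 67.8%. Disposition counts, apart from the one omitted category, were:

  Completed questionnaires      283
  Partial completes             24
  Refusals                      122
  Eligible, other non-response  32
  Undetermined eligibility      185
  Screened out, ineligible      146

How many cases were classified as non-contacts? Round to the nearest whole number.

34

Num → 283 + 24 + 122 + 32 = 461
CON1 = 461 / D = 0.678
D = 461 / 0.678 = 679.9
Rest of base = 646
non-contacts = 679.9 − 646 ≈ 34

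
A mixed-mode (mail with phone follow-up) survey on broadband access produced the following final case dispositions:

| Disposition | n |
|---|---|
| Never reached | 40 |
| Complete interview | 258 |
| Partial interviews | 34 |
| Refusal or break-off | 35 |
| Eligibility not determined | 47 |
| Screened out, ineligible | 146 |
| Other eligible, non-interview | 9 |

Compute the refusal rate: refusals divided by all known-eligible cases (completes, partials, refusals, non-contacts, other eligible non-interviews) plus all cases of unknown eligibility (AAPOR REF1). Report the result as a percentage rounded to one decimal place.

Numerator: 35
Denom: 258 + 34 + 35 + 40 + 9 + 47 = 423
REF1 = 35 / 423 = 0.0827

8.3%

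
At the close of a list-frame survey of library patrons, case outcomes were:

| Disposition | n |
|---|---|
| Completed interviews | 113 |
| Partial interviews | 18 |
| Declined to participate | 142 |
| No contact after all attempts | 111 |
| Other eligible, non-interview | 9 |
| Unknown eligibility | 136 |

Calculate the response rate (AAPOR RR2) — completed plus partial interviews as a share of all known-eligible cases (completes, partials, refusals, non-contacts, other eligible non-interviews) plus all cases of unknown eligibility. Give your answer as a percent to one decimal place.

Top → 113 + 18 = 131
Denom → 113 + 18 + 142 + 111 + 9 + 136 = 529
RR2 = 131 / 529 = 0.2476

24.8%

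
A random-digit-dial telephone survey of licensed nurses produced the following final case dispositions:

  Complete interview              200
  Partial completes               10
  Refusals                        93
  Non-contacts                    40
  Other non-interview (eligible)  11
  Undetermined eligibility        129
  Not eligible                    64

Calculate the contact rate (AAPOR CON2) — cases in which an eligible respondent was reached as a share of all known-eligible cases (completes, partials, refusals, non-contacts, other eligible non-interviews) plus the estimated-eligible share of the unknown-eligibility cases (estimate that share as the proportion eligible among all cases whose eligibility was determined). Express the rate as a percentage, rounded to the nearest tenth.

Num = 200 + 10 + 93 + 11 = 314
Known eligible = 200 + 10 + 93 + 40 + 11 = 354
e = 354 / (354 + 64) = 354 / 418 = 0.8469
e × U = 0.8469 × 129 = 109.25
Denom = 354 + 109.25 = 463.25
CON2 = 314 / 463.25 = 0.6778

67.8%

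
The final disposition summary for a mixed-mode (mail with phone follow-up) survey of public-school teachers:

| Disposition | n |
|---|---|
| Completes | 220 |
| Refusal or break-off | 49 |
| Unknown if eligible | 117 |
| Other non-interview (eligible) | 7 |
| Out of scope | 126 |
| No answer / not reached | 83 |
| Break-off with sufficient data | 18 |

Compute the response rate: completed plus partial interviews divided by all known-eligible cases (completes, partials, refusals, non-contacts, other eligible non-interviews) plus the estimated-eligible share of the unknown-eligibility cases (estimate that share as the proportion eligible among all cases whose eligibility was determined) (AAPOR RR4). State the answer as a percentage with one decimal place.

51.2%

Num: 220 + 18 = 238
Known eligible: 220 + 18 + 49 + 83 + 7 = 377
e = 377 / (377 + 126) = 377 / 503 = 0.7495
e × U: 0.7495 × 117 = 87.69
Base: 377 + 87.69 = 464.69
RR4 = 238 / 464.69 = 0.5122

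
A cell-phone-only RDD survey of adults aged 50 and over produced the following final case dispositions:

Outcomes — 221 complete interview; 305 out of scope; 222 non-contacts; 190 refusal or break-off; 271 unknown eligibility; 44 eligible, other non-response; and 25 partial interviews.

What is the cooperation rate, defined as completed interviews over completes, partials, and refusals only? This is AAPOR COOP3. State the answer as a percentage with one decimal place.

Top = 221
Base = 221 + 25 + 190 = 436
COOP3 = 221 / 436 = 0.5069

50.7%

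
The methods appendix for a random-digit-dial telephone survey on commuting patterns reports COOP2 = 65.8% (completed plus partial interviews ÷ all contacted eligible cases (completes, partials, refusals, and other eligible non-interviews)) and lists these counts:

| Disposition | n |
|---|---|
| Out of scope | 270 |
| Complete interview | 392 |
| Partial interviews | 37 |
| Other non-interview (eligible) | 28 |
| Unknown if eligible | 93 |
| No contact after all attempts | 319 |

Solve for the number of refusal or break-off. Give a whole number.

Top → 392 + 37 = 429
COOP2 = 429 / D = 0.658
D = 429 / 0.658 = 652.0
Rest of base = 457
refusal or break-off = 652.0 − 457 ≈ 195

195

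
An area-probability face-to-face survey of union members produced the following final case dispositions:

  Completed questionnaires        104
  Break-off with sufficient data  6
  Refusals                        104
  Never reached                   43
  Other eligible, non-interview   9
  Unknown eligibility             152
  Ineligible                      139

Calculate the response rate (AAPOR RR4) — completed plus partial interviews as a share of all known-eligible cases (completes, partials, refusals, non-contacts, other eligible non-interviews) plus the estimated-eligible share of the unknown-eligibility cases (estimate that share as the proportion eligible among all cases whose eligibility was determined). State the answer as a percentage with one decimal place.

30.1%

Num = 104 + 6 = 110
Determined eligible = 104 + 6 + 104 + 43 + 9 = 266
e = 266 / (266 + 139) = 266 / 405 = 0.6568
Estimated eligible among unknowns = 0.6568 × 152 = 99.83
Denominator = 266 + 99.83 = 365.83
RR4 = 110 / 365.83 = 0.3007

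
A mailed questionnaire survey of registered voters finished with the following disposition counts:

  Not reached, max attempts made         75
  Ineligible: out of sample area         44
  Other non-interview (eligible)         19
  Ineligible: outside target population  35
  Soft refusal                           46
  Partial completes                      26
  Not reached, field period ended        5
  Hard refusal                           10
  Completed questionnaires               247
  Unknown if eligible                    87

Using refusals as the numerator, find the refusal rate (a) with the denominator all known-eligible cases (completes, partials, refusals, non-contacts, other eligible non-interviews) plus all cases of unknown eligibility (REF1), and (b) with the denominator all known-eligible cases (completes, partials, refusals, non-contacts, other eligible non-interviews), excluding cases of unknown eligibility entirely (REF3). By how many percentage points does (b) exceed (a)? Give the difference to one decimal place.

Refused = 10 + 46 = 56
Never reached = 5 + 75 = 80
Out of scope = 35 + 44 = 79
Top: 56
Denominator: 247 + 26 + 56 + 80 + 19 + 87 = 515
REF1 = 56 / 515 = 0.1087
Denominator: 247 + 26 + 56 + 80 + 19 = 428
REF3 = 56 / 428 = 0.1308
Difference = 13.08 − 10.87 = 2.21 percentage points

2.2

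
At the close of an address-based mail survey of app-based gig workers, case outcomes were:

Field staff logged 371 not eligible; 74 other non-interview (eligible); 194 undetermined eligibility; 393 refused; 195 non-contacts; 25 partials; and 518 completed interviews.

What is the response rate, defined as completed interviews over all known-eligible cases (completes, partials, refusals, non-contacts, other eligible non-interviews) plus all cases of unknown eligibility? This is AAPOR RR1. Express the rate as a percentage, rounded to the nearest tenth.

Numerator = 518
Denominator = 518 + 25 + 393 + 195 + 74 + 194 = 1399
RR1 = 518 / 1399 = 0.3703

37.0%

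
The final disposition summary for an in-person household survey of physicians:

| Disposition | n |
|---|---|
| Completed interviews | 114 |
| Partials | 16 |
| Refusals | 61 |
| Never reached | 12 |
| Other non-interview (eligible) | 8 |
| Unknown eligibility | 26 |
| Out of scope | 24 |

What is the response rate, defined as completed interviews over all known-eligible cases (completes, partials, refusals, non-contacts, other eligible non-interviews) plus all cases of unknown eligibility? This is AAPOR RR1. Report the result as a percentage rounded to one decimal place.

48.1%

Top: 114
Denom: 114 + 16 + 61 + 12 + 8 + 26 = 237
RR1 = 114 / 237 = 0.4810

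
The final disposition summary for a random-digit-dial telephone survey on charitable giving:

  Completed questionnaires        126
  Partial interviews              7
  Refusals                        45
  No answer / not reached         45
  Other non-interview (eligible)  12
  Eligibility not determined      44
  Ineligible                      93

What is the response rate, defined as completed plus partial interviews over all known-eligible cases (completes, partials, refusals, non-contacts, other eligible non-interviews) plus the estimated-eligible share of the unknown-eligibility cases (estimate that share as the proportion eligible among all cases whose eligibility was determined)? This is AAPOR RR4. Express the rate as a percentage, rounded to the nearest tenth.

Num = 126 + 7 = 133
Known eligible = 126 + 7 + 45 + 45 + 12 = 235
e = 235 / (235 + 93) = 235 / 328 = 0.7165
Estimated eligible among unknowns = 0.7165 × 44 = 31.53
Base = 235 + 31.53 = 266.53
RR4 = 133 / 266.53 = 0.4990

49.9%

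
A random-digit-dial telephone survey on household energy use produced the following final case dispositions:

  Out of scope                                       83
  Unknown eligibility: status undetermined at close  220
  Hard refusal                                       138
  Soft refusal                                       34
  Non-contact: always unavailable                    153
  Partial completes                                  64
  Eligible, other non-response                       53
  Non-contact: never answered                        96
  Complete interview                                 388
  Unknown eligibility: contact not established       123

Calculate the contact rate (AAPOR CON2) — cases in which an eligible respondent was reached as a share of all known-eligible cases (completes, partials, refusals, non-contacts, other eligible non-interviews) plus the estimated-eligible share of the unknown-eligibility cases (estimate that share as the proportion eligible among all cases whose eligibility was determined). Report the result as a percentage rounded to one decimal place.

Refused = 138 + 34 = 172
No contact after all attempts = 96 + 153 = 249
Unknown eligibility = 123 + 220 = 343
Num = 388 + 64 + 172 + 53 = 677
Known eligible = 388 + 64 + 172 + 249 + 53 = 926
e = 926 / (926 + 83) = 926 / 1009 = 0.9177
Estimated eligible among unknowns = 0.9177 × 343 = 314.77
Denominator = 926 + 314.77 = 1240.77
CON2 = 677 / 1240.77 = 0.5456

54.6%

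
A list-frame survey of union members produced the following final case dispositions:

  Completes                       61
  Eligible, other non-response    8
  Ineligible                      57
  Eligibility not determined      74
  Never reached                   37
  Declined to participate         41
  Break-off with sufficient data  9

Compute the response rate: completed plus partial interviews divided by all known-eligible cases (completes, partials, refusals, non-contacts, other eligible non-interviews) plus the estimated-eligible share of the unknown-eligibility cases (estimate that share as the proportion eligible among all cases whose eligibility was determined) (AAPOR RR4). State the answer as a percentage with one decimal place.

Top → 61 + 9 = 70
Known eligible → 61 + 9 + 41 + 37 + 8 = 156
e = 156 / (156 + 57) = 156 / 213 = 0.7324
Eligible share of unknowns → 0.7324 × 74 = 54.20
Denominator → 156 + 54.20 = 210.20
RR4 = 70 / 210.20 = 0.3330

33.3%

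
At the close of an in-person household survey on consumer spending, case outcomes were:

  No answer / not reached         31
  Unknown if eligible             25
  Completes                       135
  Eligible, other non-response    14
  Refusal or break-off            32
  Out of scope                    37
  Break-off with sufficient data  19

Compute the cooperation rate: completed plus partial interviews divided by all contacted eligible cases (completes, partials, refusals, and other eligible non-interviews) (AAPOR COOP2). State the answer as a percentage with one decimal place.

77.0%

Numerator = 135 + 19 = 154
Base = 135 + 19 + 32 + 14 = 200
COOP2 = 154 / 200 = 0.7700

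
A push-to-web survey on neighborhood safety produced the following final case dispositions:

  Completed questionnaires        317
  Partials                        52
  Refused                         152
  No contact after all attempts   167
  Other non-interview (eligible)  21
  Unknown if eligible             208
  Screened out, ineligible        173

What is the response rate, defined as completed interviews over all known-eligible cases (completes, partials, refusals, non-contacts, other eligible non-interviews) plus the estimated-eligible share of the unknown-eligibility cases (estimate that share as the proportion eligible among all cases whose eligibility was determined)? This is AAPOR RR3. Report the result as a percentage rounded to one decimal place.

36.2%

Top → 317
Known eligible → 317 + 52 + 152 + 167 + 21 = 709
e = 709 / (709 + 173) = 709 / 882 = 0.8039
e × U → 0.8039 × 208 = 167.21
Denominator → 709 + 167.21 = 876.21
RR3 = 317 / 876.21 = 0.3618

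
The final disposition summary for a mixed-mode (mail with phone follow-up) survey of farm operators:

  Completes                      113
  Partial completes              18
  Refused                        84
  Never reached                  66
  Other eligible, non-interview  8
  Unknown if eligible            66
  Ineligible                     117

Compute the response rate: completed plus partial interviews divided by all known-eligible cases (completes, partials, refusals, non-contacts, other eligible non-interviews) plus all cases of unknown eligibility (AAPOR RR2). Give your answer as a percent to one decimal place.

Numerator: 113 + 18 = 131
Denominator: 113 + 18 + 84 + 66 + 8 + 66 = 355
RR2 = 131 / 355 = 0.3690

36.9%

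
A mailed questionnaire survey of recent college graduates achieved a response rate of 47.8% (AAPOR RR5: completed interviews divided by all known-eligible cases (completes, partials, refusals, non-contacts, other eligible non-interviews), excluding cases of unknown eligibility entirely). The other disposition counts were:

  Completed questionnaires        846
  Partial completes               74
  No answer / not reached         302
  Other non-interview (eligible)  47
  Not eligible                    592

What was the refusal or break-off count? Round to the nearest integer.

501

RR5 = 846 / D = 0.478
D = 846 / 0.478 = 1769.9
Remaining denominator categories sum to 1269
refusal or break-off = 1769.9 − 1269 ≈ 501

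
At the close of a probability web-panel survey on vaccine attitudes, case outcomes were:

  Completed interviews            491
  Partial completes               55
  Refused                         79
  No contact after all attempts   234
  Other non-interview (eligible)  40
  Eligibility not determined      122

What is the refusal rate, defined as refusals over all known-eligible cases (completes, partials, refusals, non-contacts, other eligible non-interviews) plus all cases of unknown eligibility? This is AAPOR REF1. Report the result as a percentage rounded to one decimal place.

7.7%

Num → 79
Base → 491 + 55 + 79 + 234 + 40 + 122 = 1021
REF1 = 79 / 1021 = 0.0774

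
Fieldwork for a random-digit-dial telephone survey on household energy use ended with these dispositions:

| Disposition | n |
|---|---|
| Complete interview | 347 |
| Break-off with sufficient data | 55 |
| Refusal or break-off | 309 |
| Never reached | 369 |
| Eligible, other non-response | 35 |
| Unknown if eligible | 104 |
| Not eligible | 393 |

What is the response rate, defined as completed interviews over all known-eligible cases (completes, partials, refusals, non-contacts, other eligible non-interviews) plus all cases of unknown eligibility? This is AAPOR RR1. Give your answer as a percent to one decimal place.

Numerator → 347
Denom → 347 + 55 + 309 + 369 + 35 + 104 = 1219
RR1 = 347 / 1219 = 0.2847

28.5%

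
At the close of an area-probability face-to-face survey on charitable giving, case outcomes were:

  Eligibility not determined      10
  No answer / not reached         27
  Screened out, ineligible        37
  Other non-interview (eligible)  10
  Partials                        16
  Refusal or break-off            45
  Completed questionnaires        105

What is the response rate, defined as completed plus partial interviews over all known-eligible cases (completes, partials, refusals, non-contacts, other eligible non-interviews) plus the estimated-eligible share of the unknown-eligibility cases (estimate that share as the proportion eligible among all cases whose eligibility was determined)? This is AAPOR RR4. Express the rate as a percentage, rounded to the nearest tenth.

57.2%

Num = 105 + 16 = 121
Eligible (known) = 105 + 16 + 45 + 27 + 10 = 203
e = 203 / (203 + 37) = 203 / 240 = 0.8458
Estimated eligible among unknowns = 0.8458 × 10 = 8.46
Denominator = 203 + 8.46 = 211.46
RR4 = 121 / 211.46 = 0.5722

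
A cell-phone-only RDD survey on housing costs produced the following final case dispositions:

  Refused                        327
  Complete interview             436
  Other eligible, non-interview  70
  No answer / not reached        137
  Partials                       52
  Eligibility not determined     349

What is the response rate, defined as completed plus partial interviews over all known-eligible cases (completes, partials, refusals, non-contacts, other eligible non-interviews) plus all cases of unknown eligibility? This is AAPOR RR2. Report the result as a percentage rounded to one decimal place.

35.6%

Top = 436 + 52 = 488
Base = 436 + 52 + 327 + 137 + 70 + 349 = 1371
RR2 = 488 / 1371 = 0.3559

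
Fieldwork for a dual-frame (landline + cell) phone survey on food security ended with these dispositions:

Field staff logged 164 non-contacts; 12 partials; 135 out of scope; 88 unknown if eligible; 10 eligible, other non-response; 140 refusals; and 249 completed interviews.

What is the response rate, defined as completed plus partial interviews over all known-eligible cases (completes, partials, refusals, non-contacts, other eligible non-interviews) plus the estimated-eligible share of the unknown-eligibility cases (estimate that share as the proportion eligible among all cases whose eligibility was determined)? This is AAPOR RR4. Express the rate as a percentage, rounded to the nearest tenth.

Top = 249 + 12 = 261
Known eligible = 249 + 12 + 140 + 164 + 10 = 575
e = 575 / (575 + 135) = 575 / 710 = 0.8099
Eligible share of unknowns = 0.8099 × 88 = 71.27
Denominator = 575 + 71.27 = 646.27
RR4 = 261 / 646.27 = 0.4039

40.4%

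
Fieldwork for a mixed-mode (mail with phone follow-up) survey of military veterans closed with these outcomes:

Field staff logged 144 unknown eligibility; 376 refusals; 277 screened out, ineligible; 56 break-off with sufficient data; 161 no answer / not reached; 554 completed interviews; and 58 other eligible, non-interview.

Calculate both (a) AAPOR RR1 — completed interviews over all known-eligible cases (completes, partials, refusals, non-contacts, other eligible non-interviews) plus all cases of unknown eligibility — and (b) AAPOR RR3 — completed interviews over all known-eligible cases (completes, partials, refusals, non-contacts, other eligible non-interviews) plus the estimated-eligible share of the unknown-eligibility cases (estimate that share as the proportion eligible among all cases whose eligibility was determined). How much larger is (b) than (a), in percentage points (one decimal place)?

Numerator → 554
Base → 554 + 56 + 376 + 161 + 58 + 144 = 1349
RR1 = 554 / 1349 = 0.4107
Determined eligible → 554 + 56 + 376 + 161 + 58 = 1205
e = 1205 / (1205 + 277) = 1205 / 1482 = 0.8131
Estimated eligible among unknowns → 0.8131 × 144 = 117.09
Base → 1205 + 117.09 = 1322.09
RR3 = 554 / 1322.09 = 0.4190
Difference = 41.90 − 41.07 = 0.83 percentage points

0.8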